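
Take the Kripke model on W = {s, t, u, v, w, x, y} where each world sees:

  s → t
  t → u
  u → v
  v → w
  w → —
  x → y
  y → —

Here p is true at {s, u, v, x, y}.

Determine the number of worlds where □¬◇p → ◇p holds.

4

s: □¬◇p is F, ◇p is F. ✓
t: □¬◇p is F, ◇p is T. ✓
u: □¬◇p is T, ◇p is T. ✓
v: □¬◇p is T, ◇p is F. ✗
w: □¬◇p is T, ◇p is F. ✗
x: □¬◇p is T, ◇p is T. ✓
y: □¬◇p is T, ◇p is F. ✗
Satisfying worlds: {s, t, u, x}.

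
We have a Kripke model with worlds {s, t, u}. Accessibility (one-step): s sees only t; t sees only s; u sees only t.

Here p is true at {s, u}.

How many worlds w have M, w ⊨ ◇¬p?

2

s: successors {t}; ¬p there: t:T. ✓
t: successors {s}; ¬p there: s:F. ✗
u: successors {t}; ¬p there: t:T. ✓
Satisfying worlds: {s, u}.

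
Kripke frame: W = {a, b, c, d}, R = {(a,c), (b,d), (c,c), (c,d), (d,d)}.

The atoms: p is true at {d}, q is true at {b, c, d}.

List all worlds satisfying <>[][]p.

{b, c, d}

a: successors {c}; [][]p there: c:F. ✗
b: successors {d}; [][]p there: d:T. ✓
c: successors {c, d}; [][]p there: c:F, d:T. ✓
d: successors {d}; [][]p there: d:T. ✓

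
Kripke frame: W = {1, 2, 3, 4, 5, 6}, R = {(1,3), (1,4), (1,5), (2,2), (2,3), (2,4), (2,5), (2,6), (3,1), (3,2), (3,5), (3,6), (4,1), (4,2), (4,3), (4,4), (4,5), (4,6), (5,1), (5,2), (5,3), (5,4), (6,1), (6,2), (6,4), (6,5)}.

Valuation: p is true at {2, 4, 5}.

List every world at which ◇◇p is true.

1: successors {3, 4, 5}; ◇p there: 3:T, 4:T, 5:T. ✓
2: successors {2, 3, 4, 5, 6}; ◇p there: 2:T, 3:T, 4:T, 5:T, 6:T. ✓
3: successors {1, 2, 5, 6}; ◇p there: 1:T, 2:T, 5:T, 6:T. ✓
4: successors {1, 2, 3, 4, 5, 6}; ◇p there: 1:T, 2:T, 3:T, 4:T, 5:T, 6:T. ✓
5: successors {1, 2, 3, 4}; ◇p there: 1:T, 2:T, 3:T, 4:T. ✓
6: successors {1, 2, 4, 5}; ◇p there: 1:T, 2:T, 4:T, 5:T. ✓

{1, 2, 3, 4, 5, 6}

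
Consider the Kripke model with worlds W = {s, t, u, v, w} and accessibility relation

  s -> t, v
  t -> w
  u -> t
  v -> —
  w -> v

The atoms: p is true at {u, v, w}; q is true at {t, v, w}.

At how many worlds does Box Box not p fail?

s: successors {t, v}; Box not p there: t:F, v:T. ✗
t: successors {w}; Box not p there: w:F. ✗
u: successors {t}; Box not p there: t:F. ✗
v: no successors, so Box Box not p holds vacuously. ✓
w: successors {v}; Box not p there: v:T. ✓
Satisfying worlds: {v, w}.
So Box Box not p fails at the other 3 worlds.

3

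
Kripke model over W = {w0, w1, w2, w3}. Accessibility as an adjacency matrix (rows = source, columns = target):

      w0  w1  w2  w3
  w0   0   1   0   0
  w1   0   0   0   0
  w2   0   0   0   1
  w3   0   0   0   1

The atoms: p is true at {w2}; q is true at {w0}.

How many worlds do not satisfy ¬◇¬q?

3

w0: ◇¬q is T. ✗
w1: ◇¬q is F. ✓
w2: ◇¬q is T. ✗
w3: ◇¬q is T. ✗
Satisfying worlds: {w1}.
So ¬◇¬q fails at the other 3 worlds.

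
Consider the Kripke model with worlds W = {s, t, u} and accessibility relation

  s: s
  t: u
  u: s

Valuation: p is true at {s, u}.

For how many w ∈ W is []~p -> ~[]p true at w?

3

s: []~p is F, ~[]p is F. ✓
t: []~p is F, ~[]p is F. ✓
u: []~p is F, ~[]p is F. ✓
Satisfying worlds: {s, t, u}.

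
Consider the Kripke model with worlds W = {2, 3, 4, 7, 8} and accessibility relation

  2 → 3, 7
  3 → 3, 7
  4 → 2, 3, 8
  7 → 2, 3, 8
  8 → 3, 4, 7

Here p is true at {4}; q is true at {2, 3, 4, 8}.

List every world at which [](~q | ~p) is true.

{2, 3, 4, 7}

2: successors {3, 7}; ~q | ~p there: 3:T, 7:T. ✓
3: successors {3, 7}; ~q | ~p there: 3:T, 7:T. ✓
4: successors {2, 3, 8}; ~q | ~p there: 2:T, 3:T, 8:T. ✓
7: successors {2, 3, 8}; ~q | ~p there: 2:T, 3:T, 8:T. ✓
8: successors {3, 4, 7}; ~q | ~p there: 3:T, 4:F, 7:T. ✗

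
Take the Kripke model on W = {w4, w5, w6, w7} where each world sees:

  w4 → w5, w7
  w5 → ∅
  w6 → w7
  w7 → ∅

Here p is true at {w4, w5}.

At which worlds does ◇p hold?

w4: successors {w5, w7}; p there: w5:T, w7:F. ✓
w5: no successors, so ◇p fails. ✗
w6: successors {w7}; p there: w7:F. ✗
w7: no successors, so ◇p fails. ✗

{w4}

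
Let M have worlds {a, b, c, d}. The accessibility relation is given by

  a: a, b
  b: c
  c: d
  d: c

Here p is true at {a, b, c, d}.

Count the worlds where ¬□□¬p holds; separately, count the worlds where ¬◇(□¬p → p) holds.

For ¬□□¬p:
a: □□¬p is F. ✓
b: □□¬p is F. ✓
c: □□¬p is F. ✓
d: □□¬p is F. ✓
— 4 worlds.
For ¬◇(□¬p → p):
a: ◇(□¬p → p) is T. ✗
b: ◇(□¬p → p) is T. ✗
c: ◇(□¬p → p) is T. ✗
d: ◇(□¬p → p) is T. ✗
— 0 worlds.

4 and 0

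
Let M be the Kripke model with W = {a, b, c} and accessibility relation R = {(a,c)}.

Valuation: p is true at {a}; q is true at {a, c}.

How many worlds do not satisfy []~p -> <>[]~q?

a: []~p is T, <>[]~q is T. ✓
b: []~p is T, <>[]~q is F. ✗
c: []~p is T, <>[]~q is F. ✗
Satisfying worlds: {a}.
So []~p -> <>[]~q fails at the other 2 worlds.

2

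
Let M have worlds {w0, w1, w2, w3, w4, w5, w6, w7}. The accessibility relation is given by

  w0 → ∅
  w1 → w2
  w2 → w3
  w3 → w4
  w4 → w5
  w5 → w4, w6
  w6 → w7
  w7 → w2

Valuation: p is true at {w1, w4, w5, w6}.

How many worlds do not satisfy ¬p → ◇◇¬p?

3

w0: ¬p is T, ◇◇¬p is F. ✗
w1: ¬p is F, ◇◇¬p is T. ✓
w2: ¬p is T, ◇◇¬p is F. ✗
w3: ¬p is T, ◇◇¬p is F. ✗
w4: ¬p is F, ◇◇¬p is F. ✓
w5: ¬p is F, ◇◇¬p is T. ✓
w6: ¬p is F, ◇◇¬p is T. ✓
w7: ¬p is T, ◇◇¬p is T. ✓
Satisfying worlds: {w1, w4, w5, w6, w7}.
So ¬p → ◇◇¬p fails at the other 3 worlds.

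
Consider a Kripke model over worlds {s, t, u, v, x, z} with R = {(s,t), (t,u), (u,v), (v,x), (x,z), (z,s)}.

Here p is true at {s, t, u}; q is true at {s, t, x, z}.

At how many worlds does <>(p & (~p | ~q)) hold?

s: successors {t}; p & (~p | ~q) there: t:F. ✗
t: successors {u}; p & (~p | ~q) there: u:T. ✓
u: successors {v}; p & (~p | ~q) there: v:F. ✗
v: successors {x}; p & (~p | ~q) there: x:F. ✗
x: successors {z}; p & (~p | ~q) there: z:F. ✗
z: successors {s}; p & (~p | ~q) there: s:F. ✗
Satisfying worlds: {t}.

1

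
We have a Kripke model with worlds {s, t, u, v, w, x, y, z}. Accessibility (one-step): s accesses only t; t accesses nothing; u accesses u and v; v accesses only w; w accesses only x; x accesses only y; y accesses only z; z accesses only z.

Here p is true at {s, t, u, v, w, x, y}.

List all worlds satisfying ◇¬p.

{y, z}

s: successors {t}; ¬p there: t:F. ✗
t: no successors, so ◇¬p fails. ✗
u: successors {u, v}; ¬p there: u:F, v:F. ✗
v: successors {w}; ¬p there: w:F. ✗
w: successors {x}; ¬p there: x:F. ✗
x: successors {y}; ¬p there: y:F. ✗
y: successors {z}; ¬p there: z:T. ✓
z: successors {z}; ¬p there: z:T. ✓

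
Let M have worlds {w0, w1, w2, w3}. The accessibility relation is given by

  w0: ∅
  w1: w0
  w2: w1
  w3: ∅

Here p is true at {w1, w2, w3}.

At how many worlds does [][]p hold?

w0: no successors, so [][]p holds vacuously. ✓
w1: successors {w0}; []p there: w0:T. ✓
w2: successors {w1}; []p there: w1:F. ✗
w3: no successors, so [][]p holds vacuously. ✓
Satisfying worlds: {w0, w1, w3}.

3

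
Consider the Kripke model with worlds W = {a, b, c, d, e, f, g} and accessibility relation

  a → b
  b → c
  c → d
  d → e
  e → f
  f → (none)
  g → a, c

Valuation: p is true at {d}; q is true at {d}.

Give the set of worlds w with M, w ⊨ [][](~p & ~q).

a: successors {b}; [](~p & ~q) there: b:T. ✓
b: successors {c}; [](~p & ~q) there: c:F. ✗
c: successors {d}; [](~p & ~q) there: d:T. ✓
d: successors {e}; [](~p & ~q) there: e:T. ✓
e: successors {f}; [](~p & ~q) there: f:T. ✓
f: no successors, so [][](~p & ~q) holds vacuously. ✓
g: successors {a, c}; [](~p & ~q) there: a:T, c:F. ✗

{a, c, d, e, f}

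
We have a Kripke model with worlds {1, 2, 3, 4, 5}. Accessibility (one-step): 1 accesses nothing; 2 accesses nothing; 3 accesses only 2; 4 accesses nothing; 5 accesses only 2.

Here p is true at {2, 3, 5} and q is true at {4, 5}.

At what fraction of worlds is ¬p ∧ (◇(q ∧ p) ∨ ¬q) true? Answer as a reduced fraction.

1: ¬p is T, ◇(q ∧ p) ∨ ¬q is T. ✓
2: ¬p is F, ◇(q ∧ p) ∨ ¬q is T. ✗
3: ¬p is F, ◇(q ∧ p) ∨ ¬q is T. ✗
4: ¬p is T, ◇(q ∧ p) ∨ ¬q is F. ✗
5: ¬p is F, ◇(q ∧ p) ∨ ¬q is F. ✗
That's 1 of 5 worlds, so 1/5.

1/5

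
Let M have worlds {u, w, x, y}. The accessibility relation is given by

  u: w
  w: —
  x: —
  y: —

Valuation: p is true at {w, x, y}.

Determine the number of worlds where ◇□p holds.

1

u: successors {w}; □p there: w:T. ✓
w: no successors, so ◇□p fails. ✗
x: no successors, so ◇□p fails. ✗
y: no successors, so ◇□p fails. ✗
Satisfying worlds: {u}.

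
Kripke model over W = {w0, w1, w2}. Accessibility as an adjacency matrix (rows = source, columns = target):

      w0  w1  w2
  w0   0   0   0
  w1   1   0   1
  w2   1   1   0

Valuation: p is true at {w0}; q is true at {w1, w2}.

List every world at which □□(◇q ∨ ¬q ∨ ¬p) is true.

{w0, w1, w2}

w0: no successors, so □□(◇q ∨ ¬q ∨ ¬p) holds vacuously. ✓
w1: successors {w0, w2}; □(◇q ∨ ¬q ∨ ¬p) there: w0:T, w2:T. ✓
w2: successors {w0, w1}; □(◇q ∨ ¬q ∨ ¬p) there: w0:T, w1:T. ✓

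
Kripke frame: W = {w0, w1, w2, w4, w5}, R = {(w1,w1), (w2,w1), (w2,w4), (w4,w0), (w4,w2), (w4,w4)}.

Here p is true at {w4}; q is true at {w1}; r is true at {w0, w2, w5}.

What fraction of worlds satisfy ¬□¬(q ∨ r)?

3/5

w0: □¬(q ∨ r) is T. ✗
w1: □¬(q ∨ r) is F. ✓
w2: □¬(q ∨ r) is F. ✓
w4: □¬(q ∨ r) is F. ✓
w5: □¬(q ∨ r) is T. ✗
That's 3 of 5 worlds, so 3/5.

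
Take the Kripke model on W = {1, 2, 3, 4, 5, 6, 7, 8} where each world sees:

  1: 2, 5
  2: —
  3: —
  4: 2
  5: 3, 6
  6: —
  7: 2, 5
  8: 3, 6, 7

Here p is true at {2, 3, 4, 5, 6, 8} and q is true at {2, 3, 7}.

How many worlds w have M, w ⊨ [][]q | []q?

5

1: [][]q is F, []q is F. ✗
2: [][]q is T, []q is T. ✓
3: [][]q is T, []q is T. ✓
4: [][]q is T, []q is T. ✓
5: [][]q is T, []q is F. ✓
6: [][]q is T, []q is T. ✓
7: [][]q is F, []q is F. ✗
8: [][]q is F, []q is F. ✗
Satisfying worlds: {2, 3, 4, 5, 6}.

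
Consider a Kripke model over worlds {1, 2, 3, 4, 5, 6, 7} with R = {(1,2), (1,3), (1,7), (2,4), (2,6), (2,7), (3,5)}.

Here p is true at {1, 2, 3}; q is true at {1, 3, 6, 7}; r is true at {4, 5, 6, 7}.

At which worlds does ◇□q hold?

{1, 2, 3}

1: successors {2, 3, 7}; □q there: 2:F, 3:F, 7:T. ✓
2: successors {4, 6, 7}; □q there: 4:T, 6:T, 7:T. ✓
3: successors {5}; □q there: 5:T. ✓
4: no successors, so ◇□q fails. ✗
5: no successors, so ◇□q fails. ✗
6: no successors, so ◇□q fails. ✗
7: no successors, so ◇□q fails. ✗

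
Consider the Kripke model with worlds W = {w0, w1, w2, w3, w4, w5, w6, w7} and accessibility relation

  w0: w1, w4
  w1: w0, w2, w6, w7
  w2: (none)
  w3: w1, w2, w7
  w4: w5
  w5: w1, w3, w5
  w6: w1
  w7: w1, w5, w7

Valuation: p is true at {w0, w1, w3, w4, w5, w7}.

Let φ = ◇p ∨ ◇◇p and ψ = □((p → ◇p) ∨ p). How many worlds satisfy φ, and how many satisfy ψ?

For ◇p ∨ ◇◇p:
w0: ◇p is T, ◇◇p is T. ✓
w1: ◇p is T, ◇◇p is T. ✓
w2: ◇p is F, ◇◇p is F. ✗
w3: ◇p is T, ◇◇p is T. ✓
w4: ◇p is T, ◇◇p is T. ✓
w5: ◇p is T, ◇◇p is T. ✓
w6: ◇p is T, ◇◇p is T. ✓
w7: ◇p is T, ◇◇p is T. ✓
— 7 worlds.
For □((p → ◇p) ∨ p):
w0: successors {w1, w4}; (p → ◇p) ∨ p there: w1:T, w4:T. ✓
w1: successors {w0, w2, w6, w7}; (p → ◇p) ∨ p there: w0:T, w2:T, w6:T, w7:T. ✓
w2: no successors, so □((p → ◇p) ∨ p) holds vacuously. ✓
w3: successors {w1, w2, w7}; (p → ◇p) ∨ p there: w1:T, w2:T, w7:T. ✓
w4: successors {w5}; (p → ◇p) ∨ p there: w5:T. ✓
w5: successors {w1, w3, w5}; (p → ◇p) ∨ p there: w1:T, w3:T, w5:T. ✓
w6: successors {w1}; (p → ◇p) ∨ p there: w1:T. ✓
w7: successors {w1, w5, w7}; (p → ◇p) ∨ p there: w1:T, w5:T, w7:T. ✓
— 8 worlds.

7 and 8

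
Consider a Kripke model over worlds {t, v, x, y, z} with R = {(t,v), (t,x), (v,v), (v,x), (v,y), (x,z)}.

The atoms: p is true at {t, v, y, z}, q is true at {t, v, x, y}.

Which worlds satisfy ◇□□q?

{t, v, x}

t: successors {v, x}; □□q there: v:F, x:T. ✓
v: successors {v, x, y}; □□q there: v:F, x:T, y:T. ✓
x: successors {z}; □□q there: z:T. ✓
y: no successors, so ◇□□q fails. ✗
z: no successors, so ◇□□q fails. ✗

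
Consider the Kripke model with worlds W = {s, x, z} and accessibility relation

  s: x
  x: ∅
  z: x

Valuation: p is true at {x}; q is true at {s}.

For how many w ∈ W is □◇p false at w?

s: successors {x}; ◇p there: x:F. ✗
x: no successors, so □◇p holds vacuously. ✓
z: successors {x}; ◇p there: x:F. ✗
Satisfying worlds: {x}.
So □◇p fails at the other 2 worlds.

2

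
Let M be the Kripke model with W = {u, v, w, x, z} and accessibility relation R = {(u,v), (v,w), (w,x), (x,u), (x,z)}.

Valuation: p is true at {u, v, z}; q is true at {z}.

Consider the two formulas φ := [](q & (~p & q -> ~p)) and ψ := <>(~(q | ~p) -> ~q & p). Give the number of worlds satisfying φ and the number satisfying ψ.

1 and 4

For [](q & (~p & q -> ~p)):
u: successors {v}; q & (~p & q -> ~p) there: v:F. ✗
v: successors {w}; q & (~p & q -> ~p) there: w:F. ✗
w: successors {x}; q & (~p & q -> ~p) there: x:F. ✗
x: successors {u, z}; q & (~p & q -> ~p) there: u:F, z:T. ✗
z: no successors, so [](q & (~p & q -> ~p)) holds vacuously. ✓
— 1 world.
For <>(~(q | ~p) -> ~q & p):
u: successors {v}; ~(q | ~p) -> ~q & p there: v:T. ✓
v: successors {w}; ~(q | ~p) -> ~q & p there: w:T. ✓
w: successors {x}; ~(q | ~p) -> ~q & p there: x:T. ✓
x: successors {u, z}; ~(q | ~p) -> ~q & p there: u:T, z:T. ✓
z: no successors, so <>(~(q | ~p) -> ~q & p) fails. ✗
— 4 worlds.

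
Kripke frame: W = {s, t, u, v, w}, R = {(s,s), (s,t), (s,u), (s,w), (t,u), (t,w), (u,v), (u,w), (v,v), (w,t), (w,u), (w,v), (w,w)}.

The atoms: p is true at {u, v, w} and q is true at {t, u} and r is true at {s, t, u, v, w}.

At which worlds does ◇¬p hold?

{s, w}

s: successors {s, t, u, w}; ¬p there: s:T, t:T, u:F, w:F. ✓
t: successors {u, w}; ¬p there: u:F, w:F. ✗
u: successors {v, w}; ¬p there: v:F, w:F. ✗
v: successors {v}; ¬p there: v:F. ✗
w: successors {t, u, v, w}; ¬p there: t:T, u:F, v:F, w:F. ✓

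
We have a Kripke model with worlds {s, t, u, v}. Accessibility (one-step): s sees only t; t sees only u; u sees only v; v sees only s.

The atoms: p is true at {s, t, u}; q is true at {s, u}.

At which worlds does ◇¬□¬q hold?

s: successors {t}; ¬□¬q there: t:T. ✓
t: successors {u}; ¬□¬q there: u:F. ✗
u: successors {v}; ¬□¬q there: v:T. ✓
v: successors {s}; ¬□¬q there: s:F. ✗

{s, u}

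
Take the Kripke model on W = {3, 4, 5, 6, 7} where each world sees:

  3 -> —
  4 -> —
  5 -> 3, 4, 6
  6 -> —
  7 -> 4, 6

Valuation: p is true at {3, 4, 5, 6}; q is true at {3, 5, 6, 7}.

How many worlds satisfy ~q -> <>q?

4

3: ~q is F, <>q is F. ✓
4: ~q is T, <>q is F. ✗
5: ~q is F, <>q is T. ✓
6: ~q is F, <>q is F. ✓
7: ~q is F, <>q is T. ✓
Satisfying worlds: {3, 5, 6, 7}.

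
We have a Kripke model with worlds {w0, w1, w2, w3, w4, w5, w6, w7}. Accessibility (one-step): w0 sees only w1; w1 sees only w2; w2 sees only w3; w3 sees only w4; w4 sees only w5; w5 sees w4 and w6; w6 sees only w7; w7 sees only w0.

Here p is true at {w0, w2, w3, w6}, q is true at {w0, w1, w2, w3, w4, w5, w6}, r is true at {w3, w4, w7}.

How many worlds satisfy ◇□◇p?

w0: successors {w1}; □◇p there: w1:T. ✓
w1: successors {w2}; □◇p there: w2:F. ✗
w2: successors {w3}; □◇p there: w3:F. ✗
w3: successors {w4}; □◇p there: w4:T. ✓
w4: successors {w5}; □◇p there: w5:F. ✗
w5: successors {w4, w6}; □◇p there: w4:T, w6:T. ✓
w6: successors {w7}; □◇p there: w7:F. ✗
w7: successors {w0}; □◇p there: w0:T. ✓
Satisfying worlds: {w0, w3, w5, w7}.

4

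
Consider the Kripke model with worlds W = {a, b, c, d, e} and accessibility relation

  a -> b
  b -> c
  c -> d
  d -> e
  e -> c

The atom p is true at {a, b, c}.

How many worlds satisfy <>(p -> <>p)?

3

a: successors {b}; p -> <>p there: b:T. ✓
b: successors {c}; p -> <>p there: c:F. ✗
c: successors {d}; p -> <>p there: d:T. ✓
d: successors {e}; p -> <>p there: e:T. ✓
e: successors {c}; p -> <>p there: c:F. ✗
Satisfying worlds: {a, c, d}.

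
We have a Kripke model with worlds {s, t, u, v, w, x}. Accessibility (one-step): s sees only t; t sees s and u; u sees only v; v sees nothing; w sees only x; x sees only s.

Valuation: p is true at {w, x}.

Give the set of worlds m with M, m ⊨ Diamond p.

s: successors {t}; p there: t:F. ✗
t: successors {s, u}; p there: s:F, u:F. ✗
u: successors {v}; p there: v:F. ✗
v: no successors, so Diamond p fails. ✗
w: successors {x}; p there: x:T. ✓
x: successors {s}; p there: s:F. ✗

{w}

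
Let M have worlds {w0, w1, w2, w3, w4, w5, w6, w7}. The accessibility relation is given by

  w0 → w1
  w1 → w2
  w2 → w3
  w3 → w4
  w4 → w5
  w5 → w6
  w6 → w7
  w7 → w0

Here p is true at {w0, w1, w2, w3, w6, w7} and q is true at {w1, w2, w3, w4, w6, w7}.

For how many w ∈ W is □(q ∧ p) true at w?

5

w0: successors {w1}; q ∧ p there: w1:T. ✓
w1: successors {w2}; q ∧ p there: w2:T. ✓
w2: successors {w3}; q ∧ p there: w3:T. ✓
w3: successors {w4}; q ∧ p there: w4:F. ✗
w4: successors {w5}; q ∧ p there: w5:F. ✗
w5: successors {w6}; q ∧ p there: w6:T. ✓
w6: successors {w7}; q ∧ p there: w7:T. ✓
w7: successors {w0}; q ∧ p there: w0:F. ✗
Satisfying worlds: {w0, w1, w2, w5, w6}.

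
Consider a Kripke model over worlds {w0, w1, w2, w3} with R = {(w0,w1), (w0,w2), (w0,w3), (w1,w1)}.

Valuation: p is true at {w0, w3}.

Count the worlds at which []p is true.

w0: successors {w1, w2, w3}; p there: w1:F, w2:F, w3:T. ✗
w1: successors {w1}; p there: w1:F. ✗
w2: no successors, so []p holds vacuously. ✓
w3: no successors, so []p holds vacuously. ✓
Satisfying worlds: {w2, w3}.

2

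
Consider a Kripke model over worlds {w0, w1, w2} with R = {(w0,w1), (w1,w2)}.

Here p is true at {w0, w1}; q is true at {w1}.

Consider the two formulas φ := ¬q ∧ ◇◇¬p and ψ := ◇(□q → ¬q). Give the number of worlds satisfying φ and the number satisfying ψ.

1 and 2

For ¬q ∧ ◇◇¬p:
w0: ¬q is T, ◇◇¬p is T. ✓
w1: ¬q is F, ◇◇¬p is F. ✗
w2: ¬q is T, ◇◇¬p is F. ✗
— 1 world.
For ◇(□q → ¬q):
w0: successors {w1}; □q → ¬q there: w1:T. ✓
w1: successors {w2}; □q → ¬q there: w2:T. ✓
w2: no successors, so ◇(□q → ¬q) fails. ✗
— 2 worlds.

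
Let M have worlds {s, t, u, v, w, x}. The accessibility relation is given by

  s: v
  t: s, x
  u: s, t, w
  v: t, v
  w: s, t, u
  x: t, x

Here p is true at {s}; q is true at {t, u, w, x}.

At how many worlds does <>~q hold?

s: successors {v}; ~q there: v:T. ✓
t: successors {s, x}; ~q there: s:T, x:F. ✓
u: successors {s, t, w}; ~q there: s:T, t:F, w:F. ✓
v: successors {t, v}; ~q there: t:F, v:T. ✓
w: successors {s, t, u}; ~q there: s:T, t:F, u:F. ✓
x: successors {t, x}; ~q there: t:F, x:F. ✗
Satisfying worlds: {s, t, u, v, w}.

5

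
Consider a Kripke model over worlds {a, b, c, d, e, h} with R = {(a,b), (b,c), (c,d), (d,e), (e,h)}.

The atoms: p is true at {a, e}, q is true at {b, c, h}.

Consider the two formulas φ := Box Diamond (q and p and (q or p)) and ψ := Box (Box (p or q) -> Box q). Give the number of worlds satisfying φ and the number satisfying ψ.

1 and 5

For Box Diamond (q and p and (q or p)):
a: successors {b}; Diamond (q and p and (q or p)) there: b:F. ✗
b: successors {c}; Diamond (q and p and (q or p)) there: c:F. ✗
c: successors {d}; Diamond (q and p and (q or p)) there: d:F. ✗
d: successors {e}; Diamond (q and p and (q or p)) there: e:F. ✗
e: successors {h}; Diamond (q and p and (q or p)) there: h:F. ✗
h: no successors, so Box Diamond (q and p and (q or p)) holds vacuously. ✓
— 1 world.
For Box (Box (p or q) -> Box q):
a: successors {b}; Box (p or q) -> Box q there: b:T. ✓
b: successors {c}; Box (p or q) -> Box q there: c:T. ✓
c: successors {d}; Box (p or q) -> Box q there: d:F. ✗
d: successors {e}; Box (p or q) -> Box q there: e:T. ✓
e: successors {h}; Box (p or q) -> Box q there: h:T. ✓
h: no successors, so Box (Box (p or q) -> Box q) holds vacuously. ✓
— 5 worlds.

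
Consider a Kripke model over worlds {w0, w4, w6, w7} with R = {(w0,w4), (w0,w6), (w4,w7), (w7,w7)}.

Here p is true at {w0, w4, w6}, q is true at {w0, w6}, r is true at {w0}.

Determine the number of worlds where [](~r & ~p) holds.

3

w0: successors {w4, w6}; ~r & ~p there: w4:F, w6:F. ✗
w4: successors {w7}; ~r & ~p there: w7:T. ✓
w6: no successors, so [](~r & ~p) holds vacuously. ✓
w7: successors {w7}; ~r & ~p there: w7:T. ✓
Satisfying worlds: {w4, w6, w7}.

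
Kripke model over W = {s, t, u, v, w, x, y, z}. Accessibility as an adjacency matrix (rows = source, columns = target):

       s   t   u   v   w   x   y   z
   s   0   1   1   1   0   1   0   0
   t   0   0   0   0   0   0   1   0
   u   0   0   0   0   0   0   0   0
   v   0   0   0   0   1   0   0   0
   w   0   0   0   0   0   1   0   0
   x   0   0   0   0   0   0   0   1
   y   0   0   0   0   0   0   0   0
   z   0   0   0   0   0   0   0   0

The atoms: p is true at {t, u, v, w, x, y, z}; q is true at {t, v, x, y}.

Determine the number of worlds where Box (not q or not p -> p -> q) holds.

s: successors {t, u, v, x}; not q or not p -> p -> q there: t:T, u:F, v:T, x:T. ✗
t: successors {y}; not q or not p -> p -> q there: y:T. ✓
u: no successors, so Box (not q or not p -> p -> q) holds vacuously. ✓
v: successors {w}; not q or not p -> p -> q there: w:F. ✗
w: successors {x}; not q or not p -> p -> q there: x:T. ✓
x: successors {z}; not q or not p -> p -> q there: z:F. ✗
y: no successors, so Box (not q or not p -> p -> q) holds vacuously. ✓
z: no successors, so Box (not q or not p -> p -> q) holds vacuously. ✓
Satisfying worlds: {t, u, w, y, z}.

5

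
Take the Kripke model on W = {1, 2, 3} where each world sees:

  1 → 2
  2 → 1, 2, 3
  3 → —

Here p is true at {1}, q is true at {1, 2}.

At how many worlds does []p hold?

1: successors {2}; p there: 2:F. ✗
2: successors {1, 2, 3}; p there: 1:T, 2:F, 3:F. ✗
3: no successors, so []p holds vacuously. ✓
Satisfying worlds: {3}.

1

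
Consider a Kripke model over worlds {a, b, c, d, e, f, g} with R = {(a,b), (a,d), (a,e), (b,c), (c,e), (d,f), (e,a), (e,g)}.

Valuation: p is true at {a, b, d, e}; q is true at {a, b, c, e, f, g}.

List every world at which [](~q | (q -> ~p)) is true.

{b, d, f, g}

a: successors {b, d, e}; ~q | (q -> ~p) there: b:F, d:T, e:F. ✗
b: successors {c}; ~q | (q -> ~p) there: c:T. ✓
c: successors {e}; ~q | (q -> ~p) there: e:F. ✗
d: successors {f}; ~q | (q -> ~p) there: f:T. ✓
e: successors {a, g}; ~q | (q -> ~p) there: a:F, g:T. ✗
f: no successors, so [](~q | (q -> ~p)) holds vacuously. ✓
g: no successors, so [](~q | (q -> ~p)) holds vacuously. ✓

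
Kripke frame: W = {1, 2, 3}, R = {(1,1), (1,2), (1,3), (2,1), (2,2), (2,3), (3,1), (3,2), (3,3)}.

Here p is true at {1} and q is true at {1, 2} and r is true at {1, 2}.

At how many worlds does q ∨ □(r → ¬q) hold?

1: q is T, □(r → ¬q) is F. ✓
2: q is T, □(r → ¬q) is F. ✓
3: q is F, □(r → ¬q) is F. ✗
Satisfying worlds: {1, 2}.

2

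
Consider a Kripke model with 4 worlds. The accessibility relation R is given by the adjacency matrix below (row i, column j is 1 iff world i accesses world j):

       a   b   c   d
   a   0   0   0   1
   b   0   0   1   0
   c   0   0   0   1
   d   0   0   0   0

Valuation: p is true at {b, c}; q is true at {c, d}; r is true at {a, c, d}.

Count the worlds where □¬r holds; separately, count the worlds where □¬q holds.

1 and 1

For □¬r:
a: successors {d}; ¬r there: d:F. ✗
b: successors {c}; ¬r there: c:F. ✗
c: successors {d}; ¬r there: d:F. ✗
d: no successors, so □¬r holds vacuously. ✓
— 1 world.
For □¬q:
a: successors {d}; ¬q there: d:F. ✗
b: successors {c}; ¬q there: c:F. ✗
c: successors {d}; ¬q there: d:F. ✗
d: no successors, so □¬q holds vacuously. ✓
— 1 world.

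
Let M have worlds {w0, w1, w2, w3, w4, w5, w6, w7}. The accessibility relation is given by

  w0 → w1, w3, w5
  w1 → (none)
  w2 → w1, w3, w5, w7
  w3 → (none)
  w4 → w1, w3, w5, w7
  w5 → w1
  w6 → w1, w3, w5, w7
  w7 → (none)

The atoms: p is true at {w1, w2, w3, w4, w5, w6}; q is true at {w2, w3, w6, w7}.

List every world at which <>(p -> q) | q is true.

w0: <>(p -> q) is T, q is F. ✓
w1: <>(p -> q) is F, q is F. ✗
w2: <>(p -> q) is T, q is T. ✓
w3: <>(p -> q) is F, q is T. ✓
w4: <>(p -> q) is T, q is F. ✓
w5: <>(p -> q) is F, q is F. ✗
w6: <>(p -> q) is T, q is T. ✓
w7: <>(p -> q) is F, q is T. ✓

{w0, w2, w3, w4, w6, w7}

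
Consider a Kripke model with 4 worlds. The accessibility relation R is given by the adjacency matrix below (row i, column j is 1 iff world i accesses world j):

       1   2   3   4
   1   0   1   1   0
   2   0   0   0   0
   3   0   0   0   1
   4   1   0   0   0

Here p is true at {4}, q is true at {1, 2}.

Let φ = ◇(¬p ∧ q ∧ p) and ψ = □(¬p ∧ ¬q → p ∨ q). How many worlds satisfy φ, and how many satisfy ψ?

For ◇(¬p ∧ q ∧ p):
1: successors {2, 3}; ¬p ∧ q ∧ p there: 2:F, 3:F. ✗
2: no successors, so ◇(¬p ∧ q ∧ p) fails. ✗
3: successors {4}; ¬p ∧ q ∧ p there: 4:F. ✗
4: successors {1}; ¬p ∧ q ∧ p there: 1:F. ✗
— 0 worlds.
For □(¬p ∧ ¬q → p ∨ q):
1: successors {2, 3}; ¬p ∧ ¬q → p ∨ q there: 2:T, 3:F. ✗
2: no successors, so □(¬p ∧ ¬q → p ∨ q) holds vacuously. ✓
3: successors {4}; ¬p ∧ ¬q → p ∨ q there: 4:T. ✓
4: successors {1}; ¬p ∧ ¬q → p ∨ q there: 1:T. ✓
— 3 worlds.

0 and 3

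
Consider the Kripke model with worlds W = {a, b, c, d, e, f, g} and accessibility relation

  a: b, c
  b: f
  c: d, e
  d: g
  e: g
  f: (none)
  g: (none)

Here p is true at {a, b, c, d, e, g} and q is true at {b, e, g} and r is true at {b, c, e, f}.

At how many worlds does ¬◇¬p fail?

1

a: ◇¬p is F. ✓
b: ◇¬p is T. ✗
c: ◇¬p is F. ✓
d: ◇¬p is F. ✓
e: ◇¬p is F. ✓
f: ◇¬p is F. ✓
g: ◇¬p is F. ✓
Satisfying worlds: {a, c, d, e, f, g}.
So ¬◇¬p fails at the other 1 world.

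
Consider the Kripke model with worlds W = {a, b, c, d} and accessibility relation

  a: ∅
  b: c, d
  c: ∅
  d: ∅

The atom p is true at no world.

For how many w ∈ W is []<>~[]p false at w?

1

a: no successors, so []<>~[]p holds vacuously. ✓
b: successors {c, d}; <>~[]p there: c:F, d:F. ✗
c: no successors, so []<>~[]p holds vacuously. ✓
d: no successors, so []<>~[]p holds vacuously. ✓
Satisfying worlds: {a, c, d}.
So []<>~[]p fails at the other 1 world.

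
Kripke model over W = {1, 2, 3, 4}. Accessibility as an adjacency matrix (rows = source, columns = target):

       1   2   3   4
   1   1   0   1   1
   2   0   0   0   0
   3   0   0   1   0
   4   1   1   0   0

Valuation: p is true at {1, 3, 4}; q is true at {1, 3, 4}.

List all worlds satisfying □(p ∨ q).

1: successors {1, 3, 4}; p ∨ q there: 1:T, 3:T, 4:T. ✓
2: no successors, so □(p ∨ q) holds vacuously. ✓
3: successors {3}; p ∨ q there: 3:T. ✓
4: successors {1, 2}; p ∨ q there: 1:T, 2:F. ✗

{1, 2, 3}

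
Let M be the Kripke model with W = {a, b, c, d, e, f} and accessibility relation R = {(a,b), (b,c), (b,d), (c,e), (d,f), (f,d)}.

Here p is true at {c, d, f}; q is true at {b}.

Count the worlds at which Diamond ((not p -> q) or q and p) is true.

a: successors {b}; (not p -> q) or q and p there: b:T. ✓
b: successors {c, d}; (not p -> q) or q and p there: c:T, d:T. ✓
c: successors {e}; (not p -> q) or q and p there: e:F. ✗
d: successors {f}; (not p -> q) or q and p there: f:T. ✓
e: no successors, so Diamond ((not p -> q) or q and p) fails. ✗
f: successors {d}; (not p -> q) or q and p there: d:T. ✓
Satisfying worlds: {a, b, d, f}.

4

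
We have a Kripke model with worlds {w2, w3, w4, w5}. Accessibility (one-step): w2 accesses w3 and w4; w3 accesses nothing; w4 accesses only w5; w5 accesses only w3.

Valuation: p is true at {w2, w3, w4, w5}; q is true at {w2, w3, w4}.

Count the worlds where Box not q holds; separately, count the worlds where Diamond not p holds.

2 and 0

For Box not q:
w2: successors {w3, w4}; not q there: w3:F, w4:F. ✗
w3: no successors, so Box not q holds vacuously. ✓
w4: successors {w5}; not q there: w5:T. ✓
w5: successors {w3}; not q there: w3:F. ✗
— 2 worlds.
For Diamond not p:
w2: successors {w3, w4}; not p there: w3:F, w4:F. ✗
w3: no successors, so Diamond not p fails. ✗
w4: successors {w5}; not p there: w5:F. ✗
w5: successors {w3}; not p there: w3:F. ✗
— 0 worlds.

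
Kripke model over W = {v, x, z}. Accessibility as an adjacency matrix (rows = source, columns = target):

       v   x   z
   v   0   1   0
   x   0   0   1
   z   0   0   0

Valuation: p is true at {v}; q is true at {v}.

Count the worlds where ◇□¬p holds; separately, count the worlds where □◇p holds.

For ◇□¬p:
v: successors {x}; □¬p there: x:T. ✓
x: successors {z}; □¬p there: z:T. ✓
z: no successors, so ◇□¬p fails. ✗
— 2 worlds.
For □◇p:
v: successors {x}; ◇p there: x:F. ✗
x: successors {z}; ◇p there: z:F. ✗
z: no successors, so □◇p holds vacuously. ✓
— 1 world.

2 and 1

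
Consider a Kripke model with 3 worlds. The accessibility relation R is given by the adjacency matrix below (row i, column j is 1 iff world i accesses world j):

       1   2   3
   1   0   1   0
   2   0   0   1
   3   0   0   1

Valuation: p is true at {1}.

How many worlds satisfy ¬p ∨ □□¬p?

3

1: ¬p is F, □□¬p is T. ✓
2: ¬p is T, □□¬p is T. ✓
3: ¬p is T, □□¬p is T. ✓
Satisfying worlds: {1, 2, 3}.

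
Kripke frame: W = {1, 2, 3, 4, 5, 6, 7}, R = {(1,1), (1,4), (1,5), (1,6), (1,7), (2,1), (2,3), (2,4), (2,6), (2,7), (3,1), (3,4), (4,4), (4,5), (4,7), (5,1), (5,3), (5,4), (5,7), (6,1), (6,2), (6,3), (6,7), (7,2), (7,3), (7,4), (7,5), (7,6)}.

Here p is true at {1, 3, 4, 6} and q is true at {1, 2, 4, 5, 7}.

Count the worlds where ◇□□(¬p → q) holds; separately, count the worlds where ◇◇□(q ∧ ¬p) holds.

For ◇□□(¬p → q):
1: successors {1, 4, 5, 6, 7}; □□(¬p → q) there: 1:T, 4:T, 5:T, 6:T, 7:T. ✓
2: successors {1, 3, 4, 6, 7}; □□(¬p → q) there: 1:T, 3:T, 4:T, 6:T, 7:T. ✓
3: successors {1, 4}; □□(¬p → q) there: 1:T, 4:T. ✓
4: successors {4, 5, 7}; □□(¬p → q) there: 4:T, 5:T, 7:T. ✓
5: successors {1, 3, 4, 7}; □□(¬p → q) there: 1:T, 3:T, 4:T, 7:T. ✓
6: successors {1, 2, 3, 7}; □□(¬p → q) there: 1:T, 2:T, 3:T, 7:T. ✓
7: successors {2, 3, 4, 5, 6}; □□(¬p → q) there: 2:T, 3:T, 4:T, 5:T, 6:T. ✓
— 7 worlds.
For ◇◇□(q ∧ ¬p):
1: successors {1, 4, 5, 6, 7}; ◇□(q ∧ ¬p) there: 1:F, 4:F, 5:F, 6:F, 7:F. ✗
2: successors {1, 3, 4, 6, 7}; ◇□(q ∧ ¬p) there: 1:F, 3:F, 4:F, 6:F, 7:F. ✗
3: successors {1, 4}; ◇□(q ∧ ¬p) there: 1:F, 4:F. ✗
4: successors {4, 5, 7}; ◇□(q ∧ ¬p) there: 4:F, 5:F, 7:F. ✗
5: successors {1, 3, 4, 7}; ◇□(q ∧ ¬p) there: 1:F, 3:F, 4:F, 7:F. ✗
6: successors {1, 2, 3, 7}; ◇□(q ∧ ¬p) there: 1:F, 2:F, 3:F, 7:F. ✗
7: successors {2, 3, 4, 5, 6}; ◇□(q ∧ ¬p) there: 2:F, 3:F, 4:F, 5:F, 6:F. ✗
— 0 worlds.

7 and 0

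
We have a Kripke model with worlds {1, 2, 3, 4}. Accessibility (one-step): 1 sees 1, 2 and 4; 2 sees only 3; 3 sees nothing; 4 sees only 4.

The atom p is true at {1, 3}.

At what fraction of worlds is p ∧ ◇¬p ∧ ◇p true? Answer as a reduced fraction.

1/4

1: p is T, ◇¬p ∧ ◇p is T. ✓
2: p is F, ◇¬p ∧ ◇p is F. ✗
3: p is T, ◇¬p ∧ ◇p is F. ✗
4: p is F, ◇¬p ∧ ◇p is F. ✗
That's 1 of 4 worlds, so 1/4.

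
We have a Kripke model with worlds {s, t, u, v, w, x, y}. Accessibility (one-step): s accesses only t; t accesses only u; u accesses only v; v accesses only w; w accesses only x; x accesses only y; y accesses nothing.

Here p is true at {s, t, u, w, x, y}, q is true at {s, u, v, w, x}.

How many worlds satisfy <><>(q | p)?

s: successors {t}; <>(q | p) there: t:T. ✓
t: successors {u}; <>(q | p) there: u:T. ✓
u: successors {v}; <>(q | p) there: v:T. ✓
v: successors {w}; <>(q | p) there: w:T. ✓
w: successors {x}; <>(q | p) there: x:T. ✓
x: successors {y}; <>(q | p) there: y:F. ✗
y: no successors, so <><>(q | p) fails. ✗
Satisfying worlds: {s, t, u, v, w}.

5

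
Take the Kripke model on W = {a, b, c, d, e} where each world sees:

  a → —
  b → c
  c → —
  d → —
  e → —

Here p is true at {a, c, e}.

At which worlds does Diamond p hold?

{b}

a: no successors, so Diamond p fails. ✗
b: successors {c}; p there: c:T. ✓
c: no successors, so Diamond p fails. ✗
d: no successors, so Diamond p fails. ✗
e: no successors, so Diamond p fails. ✗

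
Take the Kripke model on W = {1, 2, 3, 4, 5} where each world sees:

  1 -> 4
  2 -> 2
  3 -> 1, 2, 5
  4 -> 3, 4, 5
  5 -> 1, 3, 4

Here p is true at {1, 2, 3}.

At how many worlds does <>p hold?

4

1: successors {4}; p there: 4:F. ✗
2: successors {2}; p there: 2:T. ✓
3: successors {1, 2, 5}; p there: 1:T, 2:T, 5:F. ✓
4: successors {3, 4, 5}; p there: 3:T, 4:F, 5:F. ✓
5: successors {1, 3, 4}; p there: 1:T, 3:T, 4:F. ✓
Satisfying worlds: {2, 3, 4, 5}.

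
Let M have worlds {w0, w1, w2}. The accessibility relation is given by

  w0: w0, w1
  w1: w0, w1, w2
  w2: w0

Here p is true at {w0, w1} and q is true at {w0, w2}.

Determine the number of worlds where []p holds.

2

w0: successors {w0, w1}; p there: w0:T, w1:T. ✓
w1: successors {w0, w1, w2}; p there: w0:T, w1:T, w2:F. ✗
w2: successors {w0}; p there: w0:T. ✓
Satisfying worlds: {w0, w2}.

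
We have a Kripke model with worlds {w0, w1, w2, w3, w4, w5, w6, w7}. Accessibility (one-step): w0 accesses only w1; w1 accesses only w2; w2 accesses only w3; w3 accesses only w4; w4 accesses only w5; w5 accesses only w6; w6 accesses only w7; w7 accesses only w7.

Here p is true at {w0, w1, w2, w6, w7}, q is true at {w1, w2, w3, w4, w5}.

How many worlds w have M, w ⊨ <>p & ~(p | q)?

w0: <>p is T, ~(p | q) is F. ✗
w1: <>p is T, ~(p | q) is F. ✗
w2: <>p is F, ~(p | q) is F. ✗
w3: <>p is F, ~(p | q) is F. ✗
w4: <>p is F, ~(p | q) is F. ✗
w5: <>p is T, ~(p | q) is F. ✗
w6: <>p is T, ~(p | q) is F. ✗
w7: <>p is T, ~(p | q) is F. ✗
Satisfying worlds: ∅.

0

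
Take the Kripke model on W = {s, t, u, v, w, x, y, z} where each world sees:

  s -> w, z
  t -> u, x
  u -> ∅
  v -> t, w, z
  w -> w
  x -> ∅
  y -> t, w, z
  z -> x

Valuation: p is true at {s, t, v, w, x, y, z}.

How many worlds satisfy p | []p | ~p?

s: p | []p is T, ~p is F. ✓
t: p | []p is T, ~p is F. ✓
u: p | []p is T, ~p is T. ✓
v: p | []p is T, ~p is F. ✓
w: p | []p is T, ~p is F. ✓
x: p | []p is T, ~p is F. ✓
y: p | []p is T, ~p is F. ✓
z: p | []p is T, ~p is F. ✓
Satisfying worlds: {s, t, u, v, w, x, y, z}.

8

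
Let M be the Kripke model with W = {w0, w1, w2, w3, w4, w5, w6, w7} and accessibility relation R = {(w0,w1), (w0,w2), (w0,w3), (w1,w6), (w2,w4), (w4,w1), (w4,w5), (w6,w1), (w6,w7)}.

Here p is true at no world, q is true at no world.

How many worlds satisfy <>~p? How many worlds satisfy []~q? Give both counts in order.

5 and 8

For <>~p:
w0: successors {w1, w2, w3}; ~p there: w1:T, w2:T, w3:T. ✓
w1: successors {w6}; ~p there: w6:T. ✓
w2: successors {w4}; ~p there: w4:T. ✓
w3: no successors, so <>~p fails. ✗
w4: successors {w1, w5}; ~p there: w1:T, w5:T. ✓
w5: no successors, so <>~p fails. ✗
w6: successors {w1, w7}; ~p there: w1:T, w7:T. ✓
w7: no successors, so <>~p fails. ✗
— 5 worlds.
For []~q:
w0: successors {w1, w2, w3}; ~q there: w1:T, w2:T, w3:T. ✓
w1: successors {w6}; ~q there: w6:T. ✓
w2: successors {w4}; ~q there: w4:T. ✓
w3: no successors, so []~q holds vacuously. ✓
w4: successors {w1, w5}; ~q there: w1:T, w5:T. ✓
w5: no successors, so []~q holds vacuously. ✓
w6: successors {w1, w7}; ~q there: w1:T, w7:T. ✓
w7: no successors, so []~q holds vacuously. ✓
— 8 worlds.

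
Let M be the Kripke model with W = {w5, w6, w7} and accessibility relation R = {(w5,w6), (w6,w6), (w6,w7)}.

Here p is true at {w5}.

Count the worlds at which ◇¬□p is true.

w5: successors {w6}; ¬□p there: w6:T. ✓
w6: successors {w6, w7}; ¬□p there: w6:T, w7:F. ✓
w7: no successors, so ◇¬□p fails. ✗
Satisfying worlds: {w5, w6}.

2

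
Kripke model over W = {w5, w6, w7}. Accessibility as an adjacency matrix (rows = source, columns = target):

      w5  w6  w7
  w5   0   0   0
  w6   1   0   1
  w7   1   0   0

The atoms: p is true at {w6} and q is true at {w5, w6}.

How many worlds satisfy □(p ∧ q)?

w5: no successors, so □(p ∧ q) holds vacuously. ✓
w6: successors {w5, w7}; p ∧ q there: w5:F, w7:F. ✗
w7: successors {w5}; p ∧ q there: w5:F. ✗
Satisfying worlds: {w5}.

1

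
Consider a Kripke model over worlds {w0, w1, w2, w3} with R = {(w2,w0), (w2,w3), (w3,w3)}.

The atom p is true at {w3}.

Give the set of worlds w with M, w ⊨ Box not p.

{w0, w1}

w0: no successors, so Box not p holds vacuously. ✓
w1: no successors, so Box not p holds vacuously. ✓
w2: successors {w0, w3}; not p there: w0:T, w3:F. ✗
w3: successors {w3}; not p there: w3:F. ✗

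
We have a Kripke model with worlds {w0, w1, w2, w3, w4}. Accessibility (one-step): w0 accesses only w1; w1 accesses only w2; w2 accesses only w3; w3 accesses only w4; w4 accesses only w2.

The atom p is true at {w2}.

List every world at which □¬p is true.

w0: successors {w1}; ¬p there: w1:T. ✓
w1: successors {w2}; ¬p there: w2:F. ✗
w2: successors {w3}; ¬p there: w3:T. ✓
w3: successors {w4}; ¬p there: w4:T. ✓
w4: successors {w2}; ¬p there: w2:F. ✗

{w0, w2, w3}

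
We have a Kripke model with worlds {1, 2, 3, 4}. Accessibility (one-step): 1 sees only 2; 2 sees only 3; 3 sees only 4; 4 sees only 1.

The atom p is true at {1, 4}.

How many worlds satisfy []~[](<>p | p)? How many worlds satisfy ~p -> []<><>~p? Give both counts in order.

1 and 3

For []~[](<>p | p):
1: successors {2}; ~[](<>p | p) there: 2:F. ✗
2: successors {3}; ~[](<>p | p) there: 3:F. ✗
3: successors {4}; ~[](<>p | p) there: 4:F. ✗
4: successors {1}; ~[](<>p | p) there: 1:T. ✓
— 1 world.
For ~p -> []<><>~p:
1: ~p is F, []<><>~p is F. ✓
2: ~p is T, []<><>~p is F. ✗
3: ~p is T, []<><>~p is T. ✓
4: ~p is F, []<><>~p is T. ✓
— 3 worlds.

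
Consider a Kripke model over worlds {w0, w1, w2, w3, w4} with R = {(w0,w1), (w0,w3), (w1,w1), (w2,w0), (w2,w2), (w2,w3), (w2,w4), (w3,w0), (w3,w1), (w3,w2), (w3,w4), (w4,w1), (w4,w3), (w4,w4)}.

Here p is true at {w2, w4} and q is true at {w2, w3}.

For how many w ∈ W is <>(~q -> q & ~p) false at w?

1

w0: successors {w1, w3}; ~q -> q & ~p there: w1:F, w3:T. ✓
w1: successors {w1}; ~q -> q & ~p there: w1:F. ✗
w2: successors {w0, w2, w3, w4}; ~q -> q & ~p there: w0:F, w2:T, w3:T, w4:F. ✓
w3: successors {w0, w1, w2, w4}; ~q -> q & ~p there: w0:F, w1:F, w2:T, w4:F. ✓
w4: successors {w1, w3, w4}; ~q -> q & ~p there: w1:F, w3:T, w4:F. ✓
Satisfying worlds: {w0, w2, w3, w4}.
So <>(~q -> q & ~p) fails at the other 1 world.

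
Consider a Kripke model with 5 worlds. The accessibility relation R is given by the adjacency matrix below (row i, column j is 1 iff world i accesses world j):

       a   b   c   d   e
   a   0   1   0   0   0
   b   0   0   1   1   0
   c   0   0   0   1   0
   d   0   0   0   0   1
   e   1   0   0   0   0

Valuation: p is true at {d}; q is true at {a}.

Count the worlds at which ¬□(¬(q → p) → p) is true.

a: □(¬(q → p) → p) is T. ✗
b: □(¬(q → p) → p) is T. ✗
c: □(¬(q → p) → p) is T. ✗
d: □(¬(q → p) → p) is T. ✗
e: □(¬(q → p) → p) is F. ✓
Satisfying worlds: {e}.

1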